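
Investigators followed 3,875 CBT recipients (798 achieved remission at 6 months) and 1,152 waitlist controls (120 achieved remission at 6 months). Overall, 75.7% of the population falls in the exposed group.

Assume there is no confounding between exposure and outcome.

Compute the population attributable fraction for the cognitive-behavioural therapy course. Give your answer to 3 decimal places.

p₁ = P(outcome | exposed) = 798/3875 = 0.20594
p₀ = P(outcome | unexposed) = 120/1152 = 0.10417
Overall risk P(Y=1) = π·p₁ + (1−π)·p₀ = 0.757×0.20594 + 0.243×0.10417 = 0.18121.
Under exogeneity, PAF = [P(Y=1) − p₀] / P(Y=1).
PAF = (0.18121 − 0.10417) / 0.18121 ≈ 0.4251

PAF ≈ 0.425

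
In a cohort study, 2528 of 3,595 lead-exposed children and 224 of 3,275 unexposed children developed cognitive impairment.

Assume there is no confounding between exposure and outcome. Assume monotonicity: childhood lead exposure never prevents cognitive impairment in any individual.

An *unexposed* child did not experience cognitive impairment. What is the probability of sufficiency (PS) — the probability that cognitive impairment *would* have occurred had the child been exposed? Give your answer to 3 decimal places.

p₁ = P(outcome | exposed) = 2528/3595 = 0.7032
p₀ = P(outcome | unexposed) = 224/3275 = 0.068397
Under exogeneity and monotonicity, PS = (p₁ − p₀) / (1 − p₀).
PS = (0.7032 − 0.068397) / (1 − 0.068397) = 0.6348 / 0.9316 ≈ 0.6814

PS ≈ 0.681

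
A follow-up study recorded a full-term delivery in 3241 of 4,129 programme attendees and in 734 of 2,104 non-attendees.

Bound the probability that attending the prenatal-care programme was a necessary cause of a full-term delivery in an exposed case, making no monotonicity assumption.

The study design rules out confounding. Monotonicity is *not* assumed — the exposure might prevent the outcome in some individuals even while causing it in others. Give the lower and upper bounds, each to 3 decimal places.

p₁ = P(outcome | exposed) = 3241/4129 = 0.78494
p₀ = P(outcome | unexposed) = 734/2104 = 0.34886
Under exogeneity alone the bounds on PN are max{0,(p₁−p₀)/p₁} ≤ PN ≤ min{1,(1−p₀)/p₁}.
  lower = (p₁ − p₀)/p₁ = 0.43608 / 0.78494 ≈ 0.5556
  upper = min{1, (1 − p₀)/p₁} = 0.65114 / 0.78494 ≈ 0.8295

0.556 ≤ PN ≤ 0.830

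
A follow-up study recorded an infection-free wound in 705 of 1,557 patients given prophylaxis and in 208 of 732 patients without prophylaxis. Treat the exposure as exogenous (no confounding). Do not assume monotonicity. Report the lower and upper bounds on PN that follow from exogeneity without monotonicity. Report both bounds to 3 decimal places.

0.372 ≤ PN ≤ 1.000

p₁ = P(outcome | exposed) = 705/1557 = 0.45279
p₀ = P(outcome | unexposed) = 208/732 = 0.28415
Under exogeneity alone the bounds on PN are max{0,(p₁−p₀)/p₁} ≤ PN ≤ min{1,(1−p₀)/p₁}.
  lower = (p₁ − p₀)/p₁ = 0.16864 / 0.45279 ≈ 0.3724
  upper = min{1, (1 − p₀)/p₁} = 0.71585 / 0.45279 ≈ 1.5810 → capped at 1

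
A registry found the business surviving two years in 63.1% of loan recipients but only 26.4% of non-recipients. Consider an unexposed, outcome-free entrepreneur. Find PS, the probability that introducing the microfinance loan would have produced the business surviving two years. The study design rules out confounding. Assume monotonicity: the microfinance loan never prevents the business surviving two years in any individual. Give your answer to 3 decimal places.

p₁ = 0.631, p₀ = 0.264.
Under exogeneity and monotonicity, PS = (p₁ − p₀) / (1 − p₀).
PS = (0.631 − 0.264) / (1 − 0.264) = 0.367 / 0.736 ≈ 0.4986

PS ≈ 0.499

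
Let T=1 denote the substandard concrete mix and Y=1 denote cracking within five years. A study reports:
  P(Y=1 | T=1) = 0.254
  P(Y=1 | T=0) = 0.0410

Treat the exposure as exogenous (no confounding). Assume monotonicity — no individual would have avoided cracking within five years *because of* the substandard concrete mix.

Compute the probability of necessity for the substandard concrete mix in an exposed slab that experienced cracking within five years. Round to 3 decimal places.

Let p₁ = 0.254, p₀ = 0.041.
Under exogeneity and monotonicity, PN = (p₁ − p₀) / p₁.
PN = (0.254 − 0.041) / 0.254 = 0.213 / 0.254 ≈ 0.8386

PN ≈ 0.839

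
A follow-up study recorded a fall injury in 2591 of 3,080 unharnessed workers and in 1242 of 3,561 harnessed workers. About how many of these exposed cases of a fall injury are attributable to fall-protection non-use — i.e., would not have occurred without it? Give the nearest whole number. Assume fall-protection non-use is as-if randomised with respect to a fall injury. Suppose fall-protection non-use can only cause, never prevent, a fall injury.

p₁ = P(outcome | exposed) = 2591/3080 = 0.84123
p₀ = P(outcome | unexposed) = 1242/3561 = 0.34878
PN = (p₁ − p₀)/p₁ = (0.84123 − 0.34878) / 0.84123 ≈ 0.58540.
Attributable cases ≈ PN × (exposed cases) = 0.58540 × 2591 ≈ 1516.76.

about 1517 cases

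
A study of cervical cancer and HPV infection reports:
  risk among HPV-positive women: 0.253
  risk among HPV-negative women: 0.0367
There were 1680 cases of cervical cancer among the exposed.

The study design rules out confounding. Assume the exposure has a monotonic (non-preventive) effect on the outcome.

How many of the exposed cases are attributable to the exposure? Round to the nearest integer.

Let p₁ = 0.253, p₀ = 0.0367.
PN = (p₁ − p₀)/p₁ = (0.253 − 0.0367) / 0.253 ≈ 0.85494.
Attributable cases ≈ PN × (exposed cases) = 0.85494 × 1680 ≈ 1436.30.

about 1436 cases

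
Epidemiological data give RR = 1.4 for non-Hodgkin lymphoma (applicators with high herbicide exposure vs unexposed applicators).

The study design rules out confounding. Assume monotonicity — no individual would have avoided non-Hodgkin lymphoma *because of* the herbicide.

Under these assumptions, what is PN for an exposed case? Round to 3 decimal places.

Under exogeneity and monotonicity, PN = (RR − 1) / RR = 1 − 1/RR.
PN = (1.4 − 1) / 1.4 = 0.4 / 1.4 ≈ 0.2857

PN ≈ 0.286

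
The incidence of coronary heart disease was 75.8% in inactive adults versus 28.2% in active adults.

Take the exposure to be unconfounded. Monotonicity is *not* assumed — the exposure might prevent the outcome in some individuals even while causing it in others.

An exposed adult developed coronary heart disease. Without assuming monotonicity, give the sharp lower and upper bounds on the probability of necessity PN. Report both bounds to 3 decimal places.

p₁ = 0.758, p₀ = 0.282.
Under exogeneity alone the bounds on PN are max{0,(p₁−p₀)/p₁} ≤ PN ≤ min{1,(1−p₀)/p₁}.
  lower = (p₁ − p₀)/p₁ = 0.476 / 0.758 ≈ 0.6280
  upper = min{1, (1 − p₀)/p₁} = 0.718 / 0.758 ≈ 0.9472

0.628 ≤ PN ≤ 0.947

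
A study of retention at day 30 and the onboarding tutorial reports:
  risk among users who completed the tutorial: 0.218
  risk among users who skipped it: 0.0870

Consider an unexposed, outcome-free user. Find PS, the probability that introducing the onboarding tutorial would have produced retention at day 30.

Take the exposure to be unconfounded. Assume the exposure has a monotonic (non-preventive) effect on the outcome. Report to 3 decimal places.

PS ≈ 0.143

Let p₁ = 0.218, p₀ = 0.087.
Under exogeneity and monotonicity, PS = (p₁ − p₀) / (1 − p₀).
PS = (0.218 − 0.087) / (1 − 0.087) = 0.131 / 0.913 ≈ 0.1435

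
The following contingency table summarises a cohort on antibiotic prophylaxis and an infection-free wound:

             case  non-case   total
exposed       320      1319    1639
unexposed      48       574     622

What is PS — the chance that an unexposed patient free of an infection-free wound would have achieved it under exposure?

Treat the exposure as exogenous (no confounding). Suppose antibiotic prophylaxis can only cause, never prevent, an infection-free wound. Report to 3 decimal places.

p₁ = P(outcome | exposed) = 320/1639 = 0.19524
p₀ = P(outcome | unexposed) = 48/622 = 0.07717
Under exogeneity and monotonicity, PS = (p₁ − p₀)/(1 − p₀).
PS = (0.19524 − 0.07717) / 0.92283 ≈ 0.1279

PS ≈ 0.128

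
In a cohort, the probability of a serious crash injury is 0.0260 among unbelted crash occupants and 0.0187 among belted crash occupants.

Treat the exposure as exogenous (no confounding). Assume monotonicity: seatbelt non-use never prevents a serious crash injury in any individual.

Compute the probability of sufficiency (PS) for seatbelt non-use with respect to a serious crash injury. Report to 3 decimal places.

Let p₁ = 0.026, p₀ = 0.0187.
Under exogeneity and monotonicity, PS = (p₁ − p₀) / (1 − p₀).
PS = (0.026 − 0.0187) / (1 − 0.0187) = 0.0073 / 0.9813 ≈ 0.0074

PS ≈ 0.007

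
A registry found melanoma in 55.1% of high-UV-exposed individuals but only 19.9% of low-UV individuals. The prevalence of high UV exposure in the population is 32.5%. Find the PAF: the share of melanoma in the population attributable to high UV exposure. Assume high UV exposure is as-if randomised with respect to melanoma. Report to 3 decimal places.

PAF ≈ 0.365

p₁ = 0.551, p₀ = 0.199.
Overall risk P(Y=1) = π·p₁ + (1−π)·p₀ = 0.325×0.551 + 0.675×0.199 = 0.3134.
Under exogeneity, PAF = [P(Y=1) − p₀] / P(Y=1).
PAF = (0.3134 − 0.199) / 0.3134 ≈ 0.3650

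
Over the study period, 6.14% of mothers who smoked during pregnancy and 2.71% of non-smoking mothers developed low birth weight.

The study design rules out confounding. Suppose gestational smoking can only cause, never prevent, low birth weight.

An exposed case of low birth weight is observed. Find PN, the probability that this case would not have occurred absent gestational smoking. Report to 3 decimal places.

PN ≈ 0.559

p₁ = 0.0614, p₀ = 0.0271.
Under exogeneity and monotonicity, PN = (p₁ − p₀) / p₁.
PN = (0.0614 − 0.0271) / 0.0614 = 0.0343 / 0.0614 ≈ 0.5586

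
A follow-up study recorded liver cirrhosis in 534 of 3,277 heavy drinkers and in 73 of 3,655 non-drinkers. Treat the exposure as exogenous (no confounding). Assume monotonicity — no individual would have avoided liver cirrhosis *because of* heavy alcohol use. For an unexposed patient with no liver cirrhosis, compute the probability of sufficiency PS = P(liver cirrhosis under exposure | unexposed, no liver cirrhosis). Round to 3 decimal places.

PS ≈ 0.146

p₁ = P(outcome | exposed) = 534/3277 = 0.16295
p₀ = P(outcome | unexposed) = 73/3655 = 0.019973
Under exogeneity and monotonicity, PS = (p₁ − p₀) / (1 − p₀).
PS = (0.16295 − 0.019973) / (1 − 0.019973) = 0.14298 / 0.98003 ≈ 0.1459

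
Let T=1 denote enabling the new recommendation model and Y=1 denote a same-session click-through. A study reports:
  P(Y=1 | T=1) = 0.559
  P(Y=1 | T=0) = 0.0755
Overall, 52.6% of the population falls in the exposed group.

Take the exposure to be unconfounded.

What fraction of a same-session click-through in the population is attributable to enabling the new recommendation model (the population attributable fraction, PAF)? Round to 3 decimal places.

PAF ≈ 0.771

Let p₁ = 0.559, p₀ = 0.0755.
Overall risk P(Y=1) = π·p₁ + (1−π)·p₀ = 0.526×0.559 + 0.474×0.0755 = 0.32982.
Under exogeneity, PAF = [P(Y=1) − p₀] / P(Y=1).
PAF = (0.32982 − 0.0755) / 0.32982 ≈ 0.7711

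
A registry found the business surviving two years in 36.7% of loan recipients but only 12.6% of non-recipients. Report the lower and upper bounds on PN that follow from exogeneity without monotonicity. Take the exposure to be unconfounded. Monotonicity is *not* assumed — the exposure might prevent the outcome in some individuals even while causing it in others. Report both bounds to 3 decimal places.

0.657 ≤ PN ≤ 1.000

p₁ = 0.367, p₀ = 0.126.
Under exogeneity alone the bounds on PN are max{0,(p₁−p₀)/p₁} ≤ PN ≤ min{1,(1−p₀)/p₁}.
  lower = (p₁ − p₀)/p₁ = 0.241 / 0.367 ≈ 0.6567
  upper = min{1, (1 − p₀)/p₁} = 0.874 / 0.367 ≈ 2.3815 → capped at 1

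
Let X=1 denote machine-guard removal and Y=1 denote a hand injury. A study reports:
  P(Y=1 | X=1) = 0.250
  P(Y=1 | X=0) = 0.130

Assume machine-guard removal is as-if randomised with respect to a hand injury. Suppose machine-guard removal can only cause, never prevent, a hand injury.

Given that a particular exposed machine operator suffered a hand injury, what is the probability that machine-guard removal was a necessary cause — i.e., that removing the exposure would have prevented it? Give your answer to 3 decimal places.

Let p₁ = 0.25, p₀ = 0.13.
Under exogeneity and monotonicity, PN = (p₁ − p₀) / p₁.
PN = (0.25 − 0.13) / 0.25 = 0.12 / 0.25 ≈ 0.4800

PN ≈ 0.480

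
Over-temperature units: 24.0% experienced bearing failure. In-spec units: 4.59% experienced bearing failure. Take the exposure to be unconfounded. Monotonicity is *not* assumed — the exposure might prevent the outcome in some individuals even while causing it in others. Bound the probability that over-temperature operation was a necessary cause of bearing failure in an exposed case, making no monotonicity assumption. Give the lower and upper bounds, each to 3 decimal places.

p₁ = 0.24, p₀ = 0.0459.
Under exogeneity alone the bounds on PN are max{0,(p₁−p₀)/p₁} ≤ PN ≤ min{1,(1−p₀)/p₁}.
  lower = (p₁ − p₀)/p₁ = 0.1941 / 0.24 ≈ 0.8087
  upper = min{1, (1 − p₀)/p₁} = 0.9541 / 0.24 ≈ 3.9754 → capped at 1

0.809 ≤ PN ≤ 1.000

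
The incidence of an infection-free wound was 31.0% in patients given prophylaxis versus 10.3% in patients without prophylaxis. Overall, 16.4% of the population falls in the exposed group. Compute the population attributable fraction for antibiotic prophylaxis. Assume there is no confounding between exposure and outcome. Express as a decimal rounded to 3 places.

p₁ = 0.31, p₀ = 0.103.
Overall risk P(Y=1) = π·p₁ + (1−π)·p₀ = 0.164×0.31 + 0.836×0.103 = 0.13695.
Under exogeneity, PAF = [P(Y=1) − p₀] / P(Y=1).
PAF = (0.13695 − 0.103) / 0.13695 ≈ 0.2479

PAF ≈ 0.248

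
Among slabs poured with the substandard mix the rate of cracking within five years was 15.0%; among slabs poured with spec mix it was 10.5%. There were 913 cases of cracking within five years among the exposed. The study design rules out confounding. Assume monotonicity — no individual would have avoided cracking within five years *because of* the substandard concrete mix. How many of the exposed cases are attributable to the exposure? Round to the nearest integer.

about 274 cases

p₁ = 0.15, p₀ = 0.105.
PN = (p₁ − p₀)/p₁ = (0.15 − 0.105) / 0.15 ≈ 0.30000.
Attributable cases ≈ PN × (exposed cases) = 0.30000 × 913 ≈ 273.90.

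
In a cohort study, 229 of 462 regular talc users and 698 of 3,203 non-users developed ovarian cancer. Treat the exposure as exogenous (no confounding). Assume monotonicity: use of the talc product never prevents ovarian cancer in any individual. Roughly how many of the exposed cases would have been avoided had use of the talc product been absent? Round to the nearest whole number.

about 128 cases

p₁ = P(outcome | exposed) = 229/462 = 0.49567
p₀ = P(outcome | unexposed) = 698/3203 = 0.21792
PN = (p₁ − p₀)/p₁ = (0.49567 − 0.21792) / 0.49567 ≈ 0.56035.
Attributable cases ≈ PN × (exposed cases) = 0.56035 × 229 ≈ 128.32.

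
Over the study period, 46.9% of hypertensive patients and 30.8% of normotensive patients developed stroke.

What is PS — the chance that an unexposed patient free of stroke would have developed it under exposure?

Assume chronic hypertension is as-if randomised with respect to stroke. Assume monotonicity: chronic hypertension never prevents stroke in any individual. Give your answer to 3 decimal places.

p₁ = 0.469, p₀ = 0.308.
Under exogeneity and monotonicity, PS = (p₁ − p₀) / (1 − p₀).
PS = (0.469 − 0.308) / (1 − 0.308) = 0.161 / 0.692 ≈ 0.2327

PS ≈ 0.233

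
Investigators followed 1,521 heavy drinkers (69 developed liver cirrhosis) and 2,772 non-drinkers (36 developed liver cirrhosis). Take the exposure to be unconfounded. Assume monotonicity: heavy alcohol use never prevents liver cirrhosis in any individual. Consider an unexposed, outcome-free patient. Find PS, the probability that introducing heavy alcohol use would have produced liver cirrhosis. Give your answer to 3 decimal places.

p₁ = P(outcome | exposed) = 69/1521 = 0.045365
p₀ = P(outcome | unexposed) = 36/2772 = 0.012987
Under exogeneity and monotonicity, PS = (p₁ − p₀) / (1 − p₀).
PS = (0.045365 − 0.012987) / (1 − 0.012987) = 0.032378 / 0.98701 ≈ 0.0328

PS ≈ 0.033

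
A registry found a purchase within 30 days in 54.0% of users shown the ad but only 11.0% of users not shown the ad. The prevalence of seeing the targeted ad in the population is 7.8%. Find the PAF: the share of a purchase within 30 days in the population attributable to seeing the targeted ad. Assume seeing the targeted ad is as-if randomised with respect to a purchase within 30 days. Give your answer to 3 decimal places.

PAF ≈ 0.234

p₁ = 0.54, p₀ = 0.11.
Overall risk P(Y=1) = π·p₁ + (1−π)·p₀ = 0.078×0.54 + 0.922×0.11 = 0.14354.
Under exogeneity, PAF = [P(Y=1) − p₀] / P(Y=1).
PAF = (0.14354 − 0.11) / 0.14354 ≈ 0.2337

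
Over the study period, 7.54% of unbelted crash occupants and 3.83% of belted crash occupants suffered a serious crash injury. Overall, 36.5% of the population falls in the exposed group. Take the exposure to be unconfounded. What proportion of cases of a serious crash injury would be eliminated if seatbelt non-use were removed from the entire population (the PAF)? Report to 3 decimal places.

PAF ≈ 0.261

p₁ = 0.0754, p₀ = 0.0383.
Overall risk P(Y=1) = π·p₁ + (1−π)·p₀ = 0.365×0.0754 + 0.635×0.0383 = 0.051841.
Under exogeneity, PAF = [P(Y=1) − p₀] / P(Y=1).
PAF = (0.051841 − 0.0383) / 0.051841 ≈ 0.2612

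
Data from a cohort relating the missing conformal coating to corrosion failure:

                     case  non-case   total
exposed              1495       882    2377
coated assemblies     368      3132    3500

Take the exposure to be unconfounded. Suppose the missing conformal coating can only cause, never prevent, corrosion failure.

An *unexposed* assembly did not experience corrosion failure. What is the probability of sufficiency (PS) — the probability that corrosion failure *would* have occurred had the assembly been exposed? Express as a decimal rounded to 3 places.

PS ≈ 0.585

p₁ = P(outcome | exposed) = 1495/2377 = 0.62894
p₀ = P(outcome | unexposed) = 368/3500 = 0.10514
Under exogeneity and monotonicity, PS = (p₁ − p₀)/(1 − p₀).
PS = (0.62894 − 0.10514) / 0.89486 ≈ 0.5853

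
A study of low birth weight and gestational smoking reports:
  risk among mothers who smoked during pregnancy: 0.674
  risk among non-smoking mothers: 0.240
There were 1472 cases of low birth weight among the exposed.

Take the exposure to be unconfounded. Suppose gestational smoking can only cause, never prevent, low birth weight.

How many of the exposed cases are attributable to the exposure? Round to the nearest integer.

about 948 cases

Let p₁ = 0.674, p₀ = 0.24.
PN = (p₁ − p₀)/p₁ = (0.674 − 0.24) / 0.674 ≈ 0.64392.
Attributable cases ≈ PN × (exposed cases) = 0.64392 × 1472 ≈ 947.85.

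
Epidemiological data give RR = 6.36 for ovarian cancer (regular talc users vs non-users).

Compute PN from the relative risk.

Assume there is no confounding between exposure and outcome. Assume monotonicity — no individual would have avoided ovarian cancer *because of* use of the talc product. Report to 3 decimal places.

Under exogeneity and monotonicity, PN = (RR − 1) / RR = 1 − 1/RR.
PN = (6.36 − 1) / 6.36 = 5.36 / 6.36 ≈ 0.8428

PN ≈ 0.843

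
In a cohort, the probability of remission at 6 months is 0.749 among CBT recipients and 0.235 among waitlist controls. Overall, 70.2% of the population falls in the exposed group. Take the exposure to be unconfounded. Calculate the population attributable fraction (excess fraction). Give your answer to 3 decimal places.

PAF ≈ 0.606

Let p₁ = 0.749, p₀ = 0.235.
Overall risk P(Y=1) = π·p₁ + (1−π)·p₀ = 0.702×0.749 + 0.298×0.235 = 0.59583.
Under exogeneity, PAF = [P(Y=1) − p₀] / P(Y=1).
PAF = (0.59583 − 0.235) / 0.59583 ≈ 0.6056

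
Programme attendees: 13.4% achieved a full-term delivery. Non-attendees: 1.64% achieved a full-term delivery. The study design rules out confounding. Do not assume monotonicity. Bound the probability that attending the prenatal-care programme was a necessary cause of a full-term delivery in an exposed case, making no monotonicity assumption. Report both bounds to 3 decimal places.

p₁ = 0.134, p₀ = 0.0164.
Under exogeneity alone the bounds on PN are max{0,(p₁−p₀)/p₁} ≤ PN ≤ min{1,(1−p₀)/p₁}.
  lower = (p₁ − p₀)/p₁ = 0.1176 / 0.134 ≈ 0.8776
  upper = min{1, (1 − p₀)/p₁} = 0.9836 / 0.134 ≈ 7.3403 → capped at 1

0.878 ≤ PN ≤ 1.000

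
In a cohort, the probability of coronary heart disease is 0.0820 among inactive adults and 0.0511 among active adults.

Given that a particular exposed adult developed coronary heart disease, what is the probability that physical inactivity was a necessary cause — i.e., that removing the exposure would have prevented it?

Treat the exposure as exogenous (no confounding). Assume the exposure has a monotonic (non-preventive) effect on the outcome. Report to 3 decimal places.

PN ≈ 0.377

Let p₁ = 0.082, p₀ = 0.0511.
Under exogeneity and monotonicity, PN = (p₁ − p₀) / p₁.
PN = (0.082 − 0.0511) / 0.082 = 0.0309 / 0.082 ≈ 0.3768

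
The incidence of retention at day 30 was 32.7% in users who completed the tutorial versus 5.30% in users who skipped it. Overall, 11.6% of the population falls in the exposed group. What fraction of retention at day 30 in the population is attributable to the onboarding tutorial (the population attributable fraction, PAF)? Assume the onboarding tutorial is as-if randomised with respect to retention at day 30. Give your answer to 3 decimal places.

p₁ = 0.327, p₀ = 0.053.
Overall risk P(Y=1) = π·p₁ + (1−π)·p₀ = 0.116×0.327 + 0.884×0.053 = 0.084784.
Under exogeneity, PAF = [P(Y=1) − p₀] / P(Y=1).
PAF = (0.084784 − 0.053) / 0.084784 ≈ 0.3749

PAF ≈ 0.375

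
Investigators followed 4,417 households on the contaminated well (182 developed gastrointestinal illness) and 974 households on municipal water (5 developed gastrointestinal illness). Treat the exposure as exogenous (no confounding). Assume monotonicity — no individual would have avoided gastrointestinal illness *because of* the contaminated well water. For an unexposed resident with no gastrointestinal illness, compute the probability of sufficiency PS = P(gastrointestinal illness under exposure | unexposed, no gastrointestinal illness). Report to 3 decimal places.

p₁ = P(outcome | exposed) = 182/4417 = 0.041204
p₀ = P(outcome | unexposed) = 5/974 = 0.0051335
Under exogeneity and monotonicity, PS = (p₁ − p₀) / (1 − p₀).
PS = (0.041204 − 0.0051335) / (1 − 0.0051335) = 0.036071 / 0.99487 ≈ 0.0363

PS ≈ 0.036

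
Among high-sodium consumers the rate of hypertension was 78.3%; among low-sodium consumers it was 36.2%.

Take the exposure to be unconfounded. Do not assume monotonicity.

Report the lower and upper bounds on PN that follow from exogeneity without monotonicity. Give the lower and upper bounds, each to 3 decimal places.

p₁ = 0.783, p₀ = 0.362.
Under exogeneity alone the bounds on PN are max{0,(p₁−p₀)/p₁} ≤ PN ≤ min{1,(1−p₀)/p₁}.
  lower = (p₁ − p₀)/p₁ = 0.421 / 0.783 ≈ 0.5377
  upper = min{1, (1 − p₀)/p₁} = 0.638 / 0.783 ≈ 0.8148

0.538 ≤ PN ≤ 0.815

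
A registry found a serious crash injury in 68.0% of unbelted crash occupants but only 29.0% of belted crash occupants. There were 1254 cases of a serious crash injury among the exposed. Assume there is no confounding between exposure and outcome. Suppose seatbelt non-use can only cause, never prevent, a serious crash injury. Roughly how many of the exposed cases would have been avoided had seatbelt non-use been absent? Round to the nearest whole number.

p₁ = 0.68, p₀ = 0.29.
PN = (p₁ − p₀)/p₁ = (0.68 − 0.29) / 0.68 ≈ 0.57353.
Attributable cases ≈ PN × (exposed cases) = 0.57353 × 1254 ≈ 719.21.

about 719 cases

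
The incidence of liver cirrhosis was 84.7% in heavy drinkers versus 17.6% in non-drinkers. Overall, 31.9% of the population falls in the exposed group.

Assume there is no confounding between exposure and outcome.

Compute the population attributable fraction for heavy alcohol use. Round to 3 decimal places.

p₁ = 0.847, p₀ = 0.176.
Overall risk P(Y=1) = π·p₁ + (1−π)·p₀ = 0.319×0.847 + 0.681×0.176 = 0.39005.
Under exogeneity, PAF = [P(Y=1) − p₀] / P(Y=1).
PAF = (0.39005 − 0.176) / 0.39005 ≈ 0.5488

PAF ≈ 0.549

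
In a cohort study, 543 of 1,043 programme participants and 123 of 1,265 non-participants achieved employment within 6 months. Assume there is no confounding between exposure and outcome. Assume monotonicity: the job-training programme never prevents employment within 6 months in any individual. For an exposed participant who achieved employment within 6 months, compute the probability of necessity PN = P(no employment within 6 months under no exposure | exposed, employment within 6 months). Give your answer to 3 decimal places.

PN ≈ 0.813

p₁ = P(outcome | exposed) = 543/1043 = 0.52061
p₀ = P(outcome | unexposed) = 123/1265 = 0.097233
Under exogeneity and monotonicity, PN = (p₁ − p₀) / p₁.
PN = (0.52061 − 0.097233) / 0.52061 = 0.42338 / 0.52061 ≈ 0.8132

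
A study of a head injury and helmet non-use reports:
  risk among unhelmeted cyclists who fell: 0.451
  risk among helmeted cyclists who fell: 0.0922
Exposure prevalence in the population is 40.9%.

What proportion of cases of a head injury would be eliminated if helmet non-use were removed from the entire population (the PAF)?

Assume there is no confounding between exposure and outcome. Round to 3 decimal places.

PAF ≈ 0.614

Let p₁ = 0.451, p₀ = 0.0922.
Overall risk P(Y=1) = π·p₁ + (1−π)·p₀ = 0.409×0.451 + 0.591×0.0922 = 0.23895.
Under exogeneity, PAF = [P(Y=1) − p₀] / P(Y=1).
PAF = (0.23895 − 0.0922) / 0.23895 ≈ 0.6141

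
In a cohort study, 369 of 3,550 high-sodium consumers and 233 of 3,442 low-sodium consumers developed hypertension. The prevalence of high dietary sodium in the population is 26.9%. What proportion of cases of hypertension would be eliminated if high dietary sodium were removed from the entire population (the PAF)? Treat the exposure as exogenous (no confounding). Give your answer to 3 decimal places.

PAF ≈ 0.126

p₁ = P(outcome | exposed) = 369/3550 = 0.10394
p₀ = P(outcome | unexposed) = 233/3442 = 0.067693
Overall risk P(Y=1) = π·p₁ + (1−π)·p₀ = 0.269×0.10394 + 0.731×0.067693 = 0.077445.
Under exogeneity, PAF = [P(Y=1) − p₀] / P(Y=1).
PAF = (0.077445 − 0.067693) / 0.077445 ≈ 0.1259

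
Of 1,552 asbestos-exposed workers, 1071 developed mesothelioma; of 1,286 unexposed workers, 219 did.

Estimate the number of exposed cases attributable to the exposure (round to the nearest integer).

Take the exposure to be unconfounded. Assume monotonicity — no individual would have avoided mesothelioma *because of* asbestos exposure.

about 807 cases

p₁ = P(outcome | exposed) = 1071/1552 = 0.69008
p₀ = P(outcome | unexposed) = 219/1286 = 0.1703
PN = (p₁ − p₀)/p₁ = (0.69008 − 0.1703) / 0.69008 ≈ 0.75322.
Attributable cases ≈ PN × (exposed cases) = 0.75322 × 1071 ≈ 806.70.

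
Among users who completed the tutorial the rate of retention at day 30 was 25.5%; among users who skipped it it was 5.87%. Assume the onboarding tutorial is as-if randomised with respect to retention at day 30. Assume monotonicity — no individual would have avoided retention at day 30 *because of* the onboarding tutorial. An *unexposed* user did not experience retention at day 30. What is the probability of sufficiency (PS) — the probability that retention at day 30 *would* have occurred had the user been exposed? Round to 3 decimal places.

p₁ = 0.255, p₀ = 0.0587.
Under exogeneity and monotonicity, PS = (p₁ − p₀) / (1 − p₀).
PS = (0.255 − 0.0587) / (1 − 0.0587) = 0.1963 / 0.9413 ≈ 0.2085

PS ≈ 0.209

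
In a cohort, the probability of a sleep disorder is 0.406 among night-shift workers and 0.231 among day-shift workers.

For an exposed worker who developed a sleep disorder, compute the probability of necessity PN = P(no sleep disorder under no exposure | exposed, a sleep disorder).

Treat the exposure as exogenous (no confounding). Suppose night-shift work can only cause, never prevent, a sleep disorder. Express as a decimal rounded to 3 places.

PN ≈ 0.431

Let p₁ = 0.406, p₀ = 0.231.
Under exogeneity and monotonicity, PN = (p₁ − p₀) / p₁.
PN = (0.406 − 0.231) / 0.406 = 0.175 / 0.406 ≈ 0.4310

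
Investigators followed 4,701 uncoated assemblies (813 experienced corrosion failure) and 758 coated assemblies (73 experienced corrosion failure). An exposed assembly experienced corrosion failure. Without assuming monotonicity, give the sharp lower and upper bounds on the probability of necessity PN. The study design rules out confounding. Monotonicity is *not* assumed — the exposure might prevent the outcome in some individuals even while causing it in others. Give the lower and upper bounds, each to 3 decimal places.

p₁ = P(outcome | exposed) = 813/4701 = 0.17294
p₀ = P(outcome | unexposed) = 73/758 = 0.096306
Under exogeneity alone the bounds on PN are max{0,(p₁−p₀)/p₁} ≤ PN ≤ min{1,(1−p₀)/p₁}.
  lower = (p₁ − p₀)/p₁ = 0.076636 / 0.17294 ≈ 0.4431
  upper = min{1, (1 − p₀)/p₁} = 0.90369 / 0.17294 ≈ 5.2254 → capped at 1

0.443 ≤ PN ≤ 1.000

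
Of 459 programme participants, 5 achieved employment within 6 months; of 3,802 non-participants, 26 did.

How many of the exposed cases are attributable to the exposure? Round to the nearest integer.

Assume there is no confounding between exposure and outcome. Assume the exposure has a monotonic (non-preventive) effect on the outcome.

p₁ = P(outcome | exposed) = 5/459 = 0.010893
p₀ = P(outcome | unexposed) = 26/3802 = 0.0068385
PN = (p₁ − p₀)/p₁ = (0.010893 − 0.0068385) / 0.010893 ≈ 0.37223.
Attributable cases ≈ PN × (exposed cases) = 0.37223 × 5 ≈ 1.86.

about 2 cases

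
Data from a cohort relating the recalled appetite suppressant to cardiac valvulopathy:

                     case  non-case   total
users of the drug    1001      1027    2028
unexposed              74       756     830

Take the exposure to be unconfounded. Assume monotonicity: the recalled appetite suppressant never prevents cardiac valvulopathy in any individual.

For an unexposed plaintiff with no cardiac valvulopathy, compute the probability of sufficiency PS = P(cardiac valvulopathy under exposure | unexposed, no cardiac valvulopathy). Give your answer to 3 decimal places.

PS ≈ 0.444

p₁ = P(outcome | exposed) = 1001/2028 = 0.49359
p₀ = P(outcome | unexposed) = 74/830 = 0.089157
Under exogeneity and monotonicity, PS = (p₁ − p₀)/(1 − p₀).
PS = (0.49359 − 0.089157) / 0.91084 ≈ 0.4440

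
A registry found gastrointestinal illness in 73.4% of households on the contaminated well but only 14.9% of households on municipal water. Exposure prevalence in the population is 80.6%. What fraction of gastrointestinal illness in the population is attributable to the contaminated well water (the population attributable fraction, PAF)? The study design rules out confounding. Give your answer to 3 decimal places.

p₁ = 0.734, p₀ = 0.149.
Overall risk P(Y=1) = π·p₁ + (1−π)·p₀ = 0.806×0.734 + 0.194×0.149 = 0.62051.
Under exogeneity, PAF = [P(Y=1) − p₀] / P(Y=1).
PAF = (0.62051 − 0.149) / 0.62051 ≈ 0.7599

PAF ≈ 0.760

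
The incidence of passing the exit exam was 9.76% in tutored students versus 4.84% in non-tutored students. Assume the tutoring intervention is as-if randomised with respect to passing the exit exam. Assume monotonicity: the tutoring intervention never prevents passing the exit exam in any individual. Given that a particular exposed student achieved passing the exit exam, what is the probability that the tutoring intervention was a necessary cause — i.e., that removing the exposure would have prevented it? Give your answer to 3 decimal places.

PN ≈ 0.504

p₁ = 0.0976, p₀ = 0.0484.
Under exogeneity and monotonicity, PN = (p₁ − p₀) / p₁.
PN = (0.0976 − 0.0484) / 0.0976 = 0.0492 / 0.0976 ≈ 0.5041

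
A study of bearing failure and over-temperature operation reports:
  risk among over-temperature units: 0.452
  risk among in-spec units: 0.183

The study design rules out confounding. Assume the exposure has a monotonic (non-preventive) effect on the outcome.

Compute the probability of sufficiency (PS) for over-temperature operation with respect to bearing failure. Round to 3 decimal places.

Let p₁ = 0.452, p₀ = 0.183.
Under exogeneity and monotonicity, PS = (p₁ − p₀) / (1 − p₀).
PS = (0.452 − 0.183) / (1 − 0.183) = 0.269 / 0.817 ≈ 0.3293

PS ≈ 0.329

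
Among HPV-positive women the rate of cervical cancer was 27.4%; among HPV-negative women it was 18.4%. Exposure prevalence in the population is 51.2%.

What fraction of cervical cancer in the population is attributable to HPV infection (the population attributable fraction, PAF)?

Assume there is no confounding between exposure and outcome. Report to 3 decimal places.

p₁ = 0.274, p₀ = 0.184.
Overall risk P(Y=1) = π·p₁ + (1−π)·p₀ = 0.512×0.274 + 0.488×0.184 = 0.23008.
Under exogeneity, PAF = [P(Y=1) − p₀] / P(Y=1).
PAF = (0.23008 − 0.184) / 0.23008 ≈ 0.2003

PAF ≈ 0.200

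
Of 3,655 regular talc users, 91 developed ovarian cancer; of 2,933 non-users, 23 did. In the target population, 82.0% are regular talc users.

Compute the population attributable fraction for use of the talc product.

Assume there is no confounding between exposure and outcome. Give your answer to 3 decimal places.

p₁ = P(outcome | exposed) = 91/3655 = 0.024897
p₀ = P(outcome | unexposed) = 23/2933 = 0.0078418
Overall risk P(Y=1) = π·p₁ + (1−π)·p₀ = 0.82×0.024897 + 0.18×0.0078418 = 0.021827.
Under exogeneity, PAF = [P(Y=1) − p₀] / P(Y=1).
PAF = (0.021827 − 0.0078418) / 0.021827 ≈ 0.6407

PAF ≈ 0.641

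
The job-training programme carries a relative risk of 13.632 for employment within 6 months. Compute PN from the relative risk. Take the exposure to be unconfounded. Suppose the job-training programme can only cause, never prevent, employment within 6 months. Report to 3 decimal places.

PN ≈ 0.927

Under exogeneity and monotonicity, PN = (RR − 1) / RR = 1 − 1/RR.
PN = (13.632 − 1) / 13.632 = 12.63 / 13.632 ≈ 0.9266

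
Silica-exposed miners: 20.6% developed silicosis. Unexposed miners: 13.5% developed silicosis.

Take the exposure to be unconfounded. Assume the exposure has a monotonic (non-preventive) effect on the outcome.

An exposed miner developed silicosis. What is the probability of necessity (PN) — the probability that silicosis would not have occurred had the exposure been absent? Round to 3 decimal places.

PN ≈ 0.345

p₁ = 0.206, p₀ = 0.135.
Under exogeneity and monotonicity, PN = (p₁ − p₀) / p₁.
PN = (0.206 − 0.135) / 0.206 = 0.071 / 0.206 ≈ 0.3447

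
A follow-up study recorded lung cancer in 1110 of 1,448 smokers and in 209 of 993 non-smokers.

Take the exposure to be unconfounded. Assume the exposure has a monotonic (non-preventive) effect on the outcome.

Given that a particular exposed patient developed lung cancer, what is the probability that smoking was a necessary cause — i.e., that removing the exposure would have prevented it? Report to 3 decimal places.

p₁ = P(outcome | exposed) = 1110/1448 = 0.76657
p₀ = P(outcome | unexposed) = 209/993 = 0.21047
Under exogeneity and monotonicity, PN = (p₁ − p₀) / p₁.
PN = (0.76657 − 0.21047) / 0.76657 = 0.5561 / 0.76657 ≈ 0.7254

PN ≈ 0.725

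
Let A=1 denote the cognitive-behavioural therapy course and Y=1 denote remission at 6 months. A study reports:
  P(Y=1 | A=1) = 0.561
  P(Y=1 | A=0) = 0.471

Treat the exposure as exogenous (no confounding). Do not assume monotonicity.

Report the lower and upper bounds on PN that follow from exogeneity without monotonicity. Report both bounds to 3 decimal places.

Let p₁ = 0.561, p₀ = 0.471.
Under exogeneity alone the bounds on PN are max{0,(p₁−p₀)/p₁} ≤ PN ≤ min{1,(1−p₀)/p₁}.
  lower = (p₁ − p₀)/p₁ = 0.09 / 0.561 ≈ 0.1604
  upper = min{1, (1 − p₀)/p₁} = 0.529 / 0.561 ≈ 0.9430

0.160 ≤ PN ≤ 0.943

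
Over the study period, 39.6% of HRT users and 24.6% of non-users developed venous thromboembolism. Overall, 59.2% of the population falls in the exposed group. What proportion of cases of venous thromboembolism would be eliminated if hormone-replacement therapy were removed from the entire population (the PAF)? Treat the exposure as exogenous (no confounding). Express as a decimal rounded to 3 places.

p₁ = 0.396, p₀ = 0.246.
Overall risk P(Y=1) = π·p₁ + (1−π)·p₀ = 0.592×0.396 + 0.408×0.246 = 0.3348.
Under exogeneity, PAF = [P(Y=1) − p₀] / P(Y=1).
PAF = (0.3348 − 0.246) / 0.3348 ≈ 0.2652

PAF ≈ 0.265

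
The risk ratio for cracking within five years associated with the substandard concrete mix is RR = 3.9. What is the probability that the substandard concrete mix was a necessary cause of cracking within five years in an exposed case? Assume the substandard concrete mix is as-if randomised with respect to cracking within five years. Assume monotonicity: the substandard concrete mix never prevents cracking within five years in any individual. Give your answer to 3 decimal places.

PN ≈ 0.744

Under exogeneity and monotonicity, PN = (RR − 1) / RR = 1 − 1/RR.
PN = (3.9 − 1) / 3.9 = 2.9 / 3.9 ≈ 0.7436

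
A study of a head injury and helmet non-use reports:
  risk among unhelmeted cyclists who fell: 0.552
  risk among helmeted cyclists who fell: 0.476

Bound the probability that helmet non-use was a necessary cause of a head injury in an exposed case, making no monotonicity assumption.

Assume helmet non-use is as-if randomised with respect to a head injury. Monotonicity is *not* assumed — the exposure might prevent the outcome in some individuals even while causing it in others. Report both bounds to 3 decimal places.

Let p₁ = 0.552, p₀ = 0.476.
Under exogeneity alone the bounds on PN are max{0,(p₁−p₀)/p₁} ≤ PN ≤ min{1,(1−p₀)/p₁}.
  lower = (p₁ − p₀)/p₁ = 0.076 / 0.552 ≈ 0.1377
  upper = min{1, (1 − p₀)/p₁} = 0.524 / 0.552 ≈ 0.9493

0.138 ≤ PN ≤ 0.949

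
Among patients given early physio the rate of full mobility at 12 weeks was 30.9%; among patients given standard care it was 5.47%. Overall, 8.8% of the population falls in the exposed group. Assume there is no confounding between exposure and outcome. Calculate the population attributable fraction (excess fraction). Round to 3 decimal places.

PAF ≈ 0.290

p₁ = 0.309, p₀ = 0.0547.
Overall risk P(Y=1) = π·p₁ + (1−π)·p₀ = 0.088×0.309 + 0.912×0.0547 = 0.077078.
Under exogeneity, PAF = [P(Y=1) − p₀] / P(Y=1).
PAF = (0.077078 − 0.0547) / 0.077078 ≈ 0.2903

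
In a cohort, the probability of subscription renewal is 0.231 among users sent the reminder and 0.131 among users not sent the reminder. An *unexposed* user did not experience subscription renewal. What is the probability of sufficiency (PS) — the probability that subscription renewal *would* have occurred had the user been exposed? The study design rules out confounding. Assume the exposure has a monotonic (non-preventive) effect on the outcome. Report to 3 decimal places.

PS ≈ 0.115

Let p₁ = 0.231, p₀ = 0.131.
Under exogeneity and monotonicity, PS = (p₁ − p₀) / (1 − p₀).
PS = (0.231 − 0.131) / (1 − 0.131) = 0.1 / 0.869 ≈ 0.1151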